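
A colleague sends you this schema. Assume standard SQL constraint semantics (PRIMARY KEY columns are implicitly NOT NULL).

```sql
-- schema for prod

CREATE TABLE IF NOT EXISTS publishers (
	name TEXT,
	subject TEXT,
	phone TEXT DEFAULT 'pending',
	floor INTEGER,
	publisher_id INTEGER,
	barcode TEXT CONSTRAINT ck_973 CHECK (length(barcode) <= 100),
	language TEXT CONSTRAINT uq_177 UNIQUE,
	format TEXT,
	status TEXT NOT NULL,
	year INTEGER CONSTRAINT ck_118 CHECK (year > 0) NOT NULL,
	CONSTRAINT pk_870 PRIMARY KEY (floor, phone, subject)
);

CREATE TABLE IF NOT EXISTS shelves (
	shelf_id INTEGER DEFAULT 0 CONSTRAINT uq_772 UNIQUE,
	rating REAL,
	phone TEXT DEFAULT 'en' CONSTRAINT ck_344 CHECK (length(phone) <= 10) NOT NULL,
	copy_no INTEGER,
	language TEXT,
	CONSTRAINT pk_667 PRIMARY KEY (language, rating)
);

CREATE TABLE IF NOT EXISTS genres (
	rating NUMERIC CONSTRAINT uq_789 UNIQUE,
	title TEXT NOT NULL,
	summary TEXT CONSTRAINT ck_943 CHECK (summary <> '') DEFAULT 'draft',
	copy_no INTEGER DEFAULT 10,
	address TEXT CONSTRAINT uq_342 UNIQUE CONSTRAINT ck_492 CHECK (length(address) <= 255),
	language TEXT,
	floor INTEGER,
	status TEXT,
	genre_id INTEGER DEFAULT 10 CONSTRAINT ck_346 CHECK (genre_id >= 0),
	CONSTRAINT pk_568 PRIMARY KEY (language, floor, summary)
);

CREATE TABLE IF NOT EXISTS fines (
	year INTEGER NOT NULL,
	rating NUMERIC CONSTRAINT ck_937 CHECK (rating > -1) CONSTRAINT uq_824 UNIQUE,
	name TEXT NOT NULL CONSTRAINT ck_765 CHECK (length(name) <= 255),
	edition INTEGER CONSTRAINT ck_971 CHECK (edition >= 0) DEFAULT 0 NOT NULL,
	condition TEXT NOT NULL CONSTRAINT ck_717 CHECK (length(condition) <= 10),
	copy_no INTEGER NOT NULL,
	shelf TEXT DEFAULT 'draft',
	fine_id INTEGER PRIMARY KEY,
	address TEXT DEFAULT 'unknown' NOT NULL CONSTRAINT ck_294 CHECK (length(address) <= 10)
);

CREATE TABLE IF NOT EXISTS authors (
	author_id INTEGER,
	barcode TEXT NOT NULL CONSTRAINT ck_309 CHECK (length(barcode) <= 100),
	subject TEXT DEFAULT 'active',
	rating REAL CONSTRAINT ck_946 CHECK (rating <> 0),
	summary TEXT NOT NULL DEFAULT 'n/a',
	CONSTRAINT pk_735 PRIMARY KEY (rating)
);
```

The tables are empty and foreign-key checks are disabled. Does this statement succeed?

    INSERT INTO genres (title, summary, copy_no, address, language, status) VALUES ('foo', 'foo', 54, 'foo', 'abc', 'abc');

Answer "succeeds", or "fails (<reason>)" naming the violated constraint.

fails (NOT NULL on floor)

floor is omitted from the column list and has no DEFAULT, so it would receive NULL.
But floor is part of the PRIMARY KEY (implied NOT NULL).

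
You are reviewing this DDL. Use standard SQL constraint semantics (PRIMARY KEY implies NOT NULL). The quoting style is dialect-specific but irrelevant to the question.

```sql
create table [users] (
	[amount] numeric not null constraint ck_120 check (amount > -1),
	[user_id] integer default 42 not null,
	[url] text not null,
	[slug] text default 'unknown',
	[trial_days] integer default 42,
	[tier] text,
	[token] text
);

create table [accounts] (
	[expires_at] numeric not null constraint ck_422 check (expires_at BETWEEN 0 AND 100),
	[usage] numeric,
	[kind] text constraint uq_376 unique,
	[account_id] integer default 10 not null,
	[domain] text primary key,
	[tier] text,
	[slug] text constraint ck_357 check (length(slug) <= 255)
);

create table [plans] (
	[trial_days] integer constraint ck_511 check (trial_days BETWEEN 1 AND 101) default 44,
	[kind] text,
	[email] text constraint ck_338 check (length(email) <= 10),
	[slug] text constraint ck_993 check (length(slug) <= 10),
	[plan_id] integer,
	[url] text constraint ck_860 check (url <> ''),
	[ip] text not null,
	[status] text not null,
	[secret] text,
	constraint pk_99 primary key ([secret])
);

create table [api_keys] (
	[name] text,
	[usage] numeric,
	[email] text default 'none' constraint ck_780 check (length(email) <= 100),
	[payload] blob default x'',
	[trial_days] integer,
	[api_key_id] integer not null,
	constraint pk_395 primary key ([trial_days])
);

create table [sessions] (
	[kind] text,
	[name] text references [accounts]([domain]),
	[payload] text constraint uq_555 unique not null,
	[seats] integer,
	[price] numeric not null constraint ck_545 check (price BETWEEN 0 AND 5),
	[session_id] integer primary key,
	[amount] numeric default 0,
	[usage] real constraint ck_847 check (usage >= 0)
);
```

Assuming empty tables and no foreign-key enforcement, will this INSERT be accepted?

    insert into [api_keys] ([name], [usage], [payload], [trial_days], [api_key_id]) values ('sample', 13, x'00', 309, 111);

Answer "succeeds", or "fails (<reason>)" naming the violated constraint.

succeeds

NOT NULL columns: api_key_id is supplied; trial_days is supplied.
No constraint is violated.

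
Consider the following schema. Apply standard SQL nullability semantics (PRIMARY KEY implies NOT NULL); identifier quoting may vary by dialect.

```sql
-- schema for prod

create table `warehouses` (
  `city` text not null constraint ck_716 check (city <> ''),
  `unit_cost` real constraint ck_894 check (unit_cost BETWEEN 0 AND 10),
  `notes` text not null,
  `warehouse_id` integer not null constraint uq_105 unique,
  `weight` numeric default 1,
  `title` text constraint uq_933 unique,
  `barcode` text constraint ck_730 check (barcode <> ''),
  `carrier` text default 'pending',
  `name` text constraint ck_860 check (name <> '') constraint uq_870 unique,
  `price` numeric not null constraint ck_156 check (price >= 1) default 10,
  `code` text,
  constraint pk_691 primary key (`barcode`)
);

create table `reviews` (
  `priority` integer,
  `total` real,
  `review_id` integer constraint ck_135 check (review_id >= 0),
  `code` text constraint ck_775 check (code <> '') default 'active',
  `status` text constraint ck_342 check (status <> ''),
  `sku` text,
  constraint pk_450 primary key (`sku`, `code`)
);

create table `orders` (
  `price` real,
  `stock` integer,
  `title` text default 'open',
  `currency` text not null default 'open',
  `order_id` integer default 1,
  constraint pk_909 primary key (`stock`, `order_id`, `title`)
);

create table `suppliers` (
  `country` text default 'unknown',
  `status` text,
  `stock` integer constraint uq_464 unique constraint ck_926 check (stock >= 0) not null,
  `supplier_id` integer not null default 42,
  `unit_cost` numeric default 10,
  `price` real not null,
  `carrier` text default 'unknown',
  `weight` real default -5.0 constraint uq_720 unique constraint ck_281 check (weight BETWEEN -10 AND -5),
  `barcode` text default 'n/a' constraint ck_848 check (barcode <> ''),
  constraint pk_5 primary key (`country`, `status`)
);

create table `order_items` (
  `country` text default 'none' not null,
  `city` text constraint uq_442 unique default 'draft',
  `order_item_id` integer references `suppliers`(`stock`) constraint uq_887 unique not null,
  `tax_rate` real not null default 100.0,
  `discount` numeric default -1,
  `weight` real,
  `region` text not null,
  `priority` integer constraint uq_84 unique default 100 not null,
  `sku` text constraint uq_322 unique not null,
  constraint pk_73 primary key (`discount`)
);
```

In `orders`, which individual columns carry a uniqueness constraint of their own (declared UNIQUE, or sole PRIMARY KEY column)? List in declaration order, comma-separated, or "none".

- price: no UNIQUE or single-column PK constraint.
- stock: part of a composite PRIMARY KEY — only the tuple is unique, not this column on its own.
- title: part of a composite PRIMARY KEY — only the tuple is unique, not this column on its own.
- currency: no UNIQUE or single-column PK constraint.
- order_id: part of a composite PRIMARY KEY — only the tuple is unique, not this column on its own.

none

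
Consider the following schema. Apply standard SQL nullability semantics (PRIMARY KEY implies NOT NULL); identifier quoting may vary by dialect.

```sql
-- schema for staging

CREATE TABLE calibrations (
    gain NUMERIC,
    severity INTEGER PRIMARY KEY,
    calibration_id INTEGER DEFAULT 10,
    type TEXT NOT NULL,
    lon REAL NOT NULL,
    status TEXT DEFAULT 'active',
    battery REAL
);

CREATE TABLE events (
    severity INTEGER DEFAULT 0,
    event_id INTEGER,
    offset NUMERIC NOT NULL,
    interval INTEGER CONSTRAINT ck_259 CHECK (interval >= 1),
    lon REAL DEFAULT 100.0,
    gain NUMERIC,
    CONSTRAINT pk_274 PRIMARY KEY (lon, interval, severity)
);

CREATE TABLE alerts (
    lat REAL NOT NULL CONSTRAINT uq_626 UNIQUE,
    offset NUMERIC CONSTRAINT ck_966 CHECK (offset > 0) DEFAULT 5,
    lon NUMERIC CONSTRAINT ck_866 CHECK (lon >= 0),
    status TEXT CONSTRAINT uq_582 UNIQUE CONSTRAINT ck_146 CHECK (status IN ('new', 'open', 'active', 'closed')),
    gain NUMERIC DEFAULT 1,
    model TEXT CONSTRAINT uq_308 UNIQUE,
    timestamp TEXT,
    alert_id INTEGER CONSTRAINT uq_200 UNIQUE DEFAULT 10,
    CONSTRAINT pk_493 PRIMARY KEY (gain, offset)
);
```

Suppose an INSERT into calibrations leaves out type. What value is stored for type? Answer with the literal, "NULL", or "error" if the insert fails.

type has no DEFAULT clause.
Omitting it would insert NULL, but it is declared NOT NULL, so the INSERT fails.

error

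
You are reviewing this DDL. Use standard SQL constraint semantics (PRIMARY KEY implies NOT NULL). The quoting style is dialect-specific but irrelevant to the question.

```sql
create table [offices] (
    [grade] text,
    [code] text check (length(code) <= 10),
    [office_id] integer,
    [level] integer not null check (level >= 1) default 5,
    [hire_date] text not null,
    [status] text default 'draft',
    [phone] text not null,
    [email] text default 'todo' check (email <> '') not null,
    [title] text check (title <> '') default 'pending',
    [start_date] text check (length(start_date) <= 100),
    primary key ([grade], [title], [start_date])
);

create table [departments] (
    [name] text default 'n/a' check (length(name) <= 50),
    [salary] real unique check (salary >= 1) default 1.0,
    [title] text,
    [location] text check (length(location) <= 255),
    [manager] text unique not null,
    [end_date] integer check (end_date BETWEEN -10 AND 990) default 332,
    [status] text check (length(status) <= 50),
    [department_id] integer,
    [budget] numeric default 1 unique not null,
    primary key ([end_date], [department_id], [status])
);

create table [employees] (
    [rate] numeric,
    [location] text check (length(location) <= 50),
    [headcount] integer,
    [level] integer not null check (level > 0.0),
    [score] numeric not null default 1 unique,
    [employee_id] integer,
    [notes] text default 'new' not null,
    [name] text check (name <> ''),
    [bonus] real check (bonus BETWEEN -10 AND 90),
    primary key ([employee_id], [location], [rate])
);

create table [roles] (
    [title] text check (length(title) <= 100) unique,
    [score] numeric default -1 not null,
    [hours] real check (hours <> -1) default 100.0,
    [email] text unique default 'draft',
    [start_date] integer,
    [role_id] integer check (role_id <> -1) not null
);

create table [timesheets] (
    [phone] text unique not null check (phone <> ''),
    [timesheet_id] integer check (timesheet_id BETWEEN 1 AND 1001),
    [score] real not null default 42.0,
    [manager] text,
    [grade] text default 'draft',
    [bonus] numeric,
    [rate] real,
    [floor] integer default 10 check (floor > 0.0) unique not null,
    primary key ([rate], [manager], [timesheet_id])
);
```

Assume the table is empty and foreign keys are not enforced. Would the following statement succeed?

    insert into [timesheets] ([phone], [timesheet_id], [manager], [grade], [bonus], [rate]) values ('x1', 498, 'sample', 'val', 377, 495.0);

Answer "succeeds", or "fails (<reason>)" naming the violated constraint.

NOT NULL columns: floor defaults to 10; manager is supplied; phone is supplied; rate is supplied; score defaults to 42.0; timesheet_id is supplied.
CHECK constraints: 'x1' satisfies (phone <> ''); 498 satisfies (timesheet_id BETWEEN 1 AND 1001).
No constraint is violated.

succeeds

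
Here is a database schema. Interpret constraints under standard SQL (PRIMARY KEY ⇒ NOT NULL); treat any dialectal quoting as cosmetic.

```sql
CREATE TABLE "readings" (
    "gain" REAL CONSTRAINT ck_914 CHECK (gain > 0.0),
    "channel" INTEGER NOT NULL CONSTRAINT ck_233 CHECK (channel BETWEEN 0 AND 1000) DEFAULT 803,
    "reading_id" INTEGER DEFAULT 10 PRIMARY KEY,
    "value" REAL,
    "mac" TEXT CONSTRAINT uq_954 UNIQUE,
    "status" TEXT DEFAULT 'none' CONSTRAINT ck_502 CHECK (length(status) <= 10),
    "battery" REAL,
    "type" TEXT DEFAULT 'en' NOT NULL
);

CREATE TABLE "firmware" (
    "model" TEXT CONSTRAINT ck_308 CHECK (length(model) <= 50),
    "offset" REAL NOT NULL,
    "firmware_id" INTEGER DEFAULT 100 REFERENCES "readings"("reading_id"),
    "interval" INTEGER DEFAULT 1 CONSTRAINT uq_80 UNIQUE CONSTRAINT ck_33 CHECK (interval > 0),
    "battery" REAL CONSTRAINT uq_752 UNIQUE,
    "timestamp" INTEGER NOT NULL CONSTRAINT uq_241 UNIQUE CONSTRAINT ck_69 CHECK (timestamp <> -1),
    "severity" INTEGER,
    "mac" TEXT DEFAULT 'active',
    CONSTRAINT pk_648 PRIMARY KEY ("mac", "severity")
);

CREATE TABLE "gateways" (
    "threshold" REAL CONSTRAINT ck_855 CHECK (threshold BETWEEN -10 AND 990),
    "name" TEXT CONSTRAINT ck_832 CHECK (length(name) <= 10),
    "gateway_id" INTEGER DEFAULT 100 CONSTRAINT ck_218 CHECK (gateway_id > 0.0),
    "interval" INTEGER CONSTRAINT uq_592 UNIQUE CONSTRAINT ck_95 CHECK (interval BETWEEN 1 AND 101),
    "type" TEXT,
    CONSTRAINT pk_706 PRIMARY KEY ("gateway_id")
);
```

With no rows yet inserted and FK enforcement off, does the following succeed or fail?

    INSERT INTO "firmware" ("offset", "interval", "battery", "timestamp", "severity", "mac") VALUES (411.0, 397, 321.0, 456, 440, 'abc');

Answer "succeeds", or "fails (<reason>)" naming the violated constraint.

succeeds

NOT NULL columns: mac is supplied; offset is supplied; severity is supplied; timestamp is supplied.
CHECK constraints: 397 satisfies (interval > 0); 456 satisfies (timestamp <> -1).
No constraint is violated.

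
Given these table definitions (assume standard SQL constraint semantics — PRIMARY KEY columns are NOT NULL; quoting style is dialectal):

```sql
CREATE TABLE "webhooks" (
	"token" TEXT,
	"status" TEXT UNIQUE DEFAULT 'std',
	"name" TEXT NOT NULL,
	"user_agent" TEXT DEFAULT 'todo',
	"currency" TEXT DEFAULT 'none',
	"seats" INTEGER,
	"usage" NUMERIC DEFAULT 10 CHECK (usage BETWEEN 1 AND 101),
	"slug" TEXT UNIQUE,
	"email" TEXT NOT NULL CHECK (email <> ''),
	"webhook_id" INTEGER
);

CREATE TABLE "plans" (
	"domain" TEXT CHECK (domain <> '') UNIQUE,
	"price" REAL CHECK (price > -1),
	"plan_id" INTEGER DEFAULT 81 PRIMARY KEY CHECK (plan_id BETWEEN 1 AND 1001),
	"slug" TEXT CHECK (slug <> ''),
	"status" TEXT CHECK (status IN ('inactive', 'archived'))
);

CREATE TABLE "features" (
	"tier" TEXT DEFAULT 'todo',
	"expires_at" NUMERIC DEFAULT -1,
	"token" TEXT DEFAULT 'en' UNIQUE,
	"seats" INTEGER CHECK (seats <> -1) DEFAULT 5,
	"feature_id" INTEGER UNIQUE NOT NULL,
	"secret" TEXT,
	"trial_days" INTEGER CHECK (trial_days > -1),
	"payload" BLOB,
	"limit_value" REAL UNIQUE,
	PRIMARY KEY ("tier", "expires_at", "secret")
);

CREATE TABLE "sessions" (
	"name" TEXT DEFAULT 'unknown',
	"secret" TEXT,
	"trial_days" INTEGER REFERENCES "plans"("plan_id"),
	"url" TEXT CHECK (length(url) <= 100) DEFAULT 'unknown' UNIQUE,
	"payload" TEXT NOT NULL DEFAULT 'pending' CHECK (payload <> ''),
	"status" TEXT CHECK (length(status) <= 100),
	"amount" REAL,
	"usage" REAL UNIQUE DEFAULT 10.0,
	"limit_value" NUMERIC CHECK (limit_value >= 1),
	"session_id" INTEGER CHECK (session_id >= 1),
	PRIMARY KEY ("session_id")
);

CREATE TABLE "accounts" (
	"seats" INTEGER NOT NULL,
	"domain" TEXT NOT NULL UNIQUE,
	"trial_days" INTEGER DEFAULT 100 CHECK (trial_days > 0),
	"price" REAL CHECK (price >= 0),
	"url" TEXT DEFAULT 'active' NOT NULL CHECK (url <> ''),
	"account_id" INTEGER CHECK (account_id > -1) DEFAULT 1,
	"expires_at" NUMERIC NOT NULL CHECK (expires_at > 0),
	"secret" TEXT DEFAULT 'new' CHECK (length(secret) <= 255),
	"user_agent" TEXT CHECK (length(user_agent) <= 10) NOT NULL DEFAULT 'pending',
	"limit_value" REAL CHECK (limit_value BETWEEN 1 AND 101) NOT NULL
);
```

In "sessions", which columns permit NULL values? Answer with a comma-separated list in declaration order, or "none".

name, secret, trial_days, url, status, amount, usage, limit_value

- name: DEFAULT only fills an omitted column; an explicit NULL is still allowed → nullable.
- secret: no NOT NULL constraint applies → nullable.
- trial_days: a foreign key column may be NULL unless separately constrained → nullable.
- url: CHECK does not forbid NULL (a CHECK constraint passes when its expression is NULL) → nullable.
- payload: declared NOT NULL → not nullable.
- status: CHECK does not forbid NULL (a CHECK constraint passes when its expression is NULL) → nullable.
- amount: no NOT NULL constraint applies → nullable.
- usage: UNIQUE does not imply NOT NULL → nullable.
- limit_value: CHECK does not forbid NULL (a CHECK constraint passes when its expression is NULL) → nullable.
- session_id: part of the PRIMARY KEY, which implies NOT NULL → not nullable.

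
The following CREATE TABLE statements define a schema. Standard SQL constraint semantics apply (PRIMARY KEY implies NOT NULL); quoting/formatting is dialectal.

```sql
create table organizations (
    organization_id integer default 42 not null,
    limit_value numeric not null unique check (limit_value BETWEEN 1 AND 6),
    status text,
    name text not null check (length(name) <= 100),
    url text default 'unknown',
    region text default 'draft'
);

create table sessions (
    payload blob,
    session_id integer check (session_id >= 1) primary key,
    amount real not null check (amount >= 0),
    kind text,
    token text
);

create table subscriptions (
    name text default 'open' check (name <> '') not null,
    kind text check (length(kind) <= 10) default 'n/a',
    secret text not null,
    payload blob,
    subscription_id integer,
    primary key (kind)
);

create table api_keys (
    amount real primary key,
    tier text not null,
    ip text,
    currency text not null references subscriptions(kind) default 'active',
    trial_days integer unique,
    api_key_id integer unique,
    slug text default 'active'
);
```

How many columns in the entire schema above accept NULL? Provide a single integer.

organizations: 3 nullable (status, url, region — PK none and explicit NOT NULL columns excluded).
sessions: 3 nullable (payload, kind, token — PK (session_id) and explicit NOT NULL columns excluded).
subscriptions: 2 nullable (payload, subscription_id — PK (kind) and explicit NOT NULL columns excluded).
api_keys: 4 nullable (ip, trial_days, api_key_id, slug — PK (amount) and explicit NOT NULL columns excluded).
Total: 3 + 3 + 2 + 4 = 12.

12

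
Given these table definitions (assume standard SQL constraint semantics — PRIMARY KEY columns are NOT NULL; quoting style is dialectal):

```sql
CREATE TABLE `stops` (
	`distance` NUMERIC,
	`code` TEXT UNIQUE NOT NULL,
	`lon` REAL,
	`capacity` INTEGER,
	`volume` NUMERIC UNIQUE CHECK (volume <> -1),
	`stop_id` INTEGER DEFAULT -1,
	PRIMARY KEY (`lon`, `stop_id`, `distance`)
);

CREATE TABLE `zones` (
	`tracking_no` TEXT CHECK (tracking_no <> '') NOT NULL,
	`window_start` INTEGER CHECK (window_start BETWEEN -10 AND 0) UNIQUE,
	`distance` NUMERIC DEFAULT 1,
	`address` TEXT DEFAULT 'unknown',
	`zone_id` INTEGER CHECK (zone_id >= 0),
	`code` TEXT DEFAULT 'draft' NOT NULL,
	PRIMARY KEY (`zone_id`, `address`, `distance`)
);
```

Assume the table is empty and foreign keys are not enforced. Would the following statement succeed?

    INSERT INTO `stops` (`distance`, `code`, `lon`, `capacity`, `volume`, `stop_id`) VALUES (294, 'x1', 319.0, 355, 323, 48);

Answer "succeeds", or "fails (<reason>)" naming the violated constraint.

NOT NULL columns: code is supplied; distance is supplied; lon is supplied; stop_id is supplied.
CHECK constraints: 323 satisfies (volume <> -1).
No constraint is violated.

succeeds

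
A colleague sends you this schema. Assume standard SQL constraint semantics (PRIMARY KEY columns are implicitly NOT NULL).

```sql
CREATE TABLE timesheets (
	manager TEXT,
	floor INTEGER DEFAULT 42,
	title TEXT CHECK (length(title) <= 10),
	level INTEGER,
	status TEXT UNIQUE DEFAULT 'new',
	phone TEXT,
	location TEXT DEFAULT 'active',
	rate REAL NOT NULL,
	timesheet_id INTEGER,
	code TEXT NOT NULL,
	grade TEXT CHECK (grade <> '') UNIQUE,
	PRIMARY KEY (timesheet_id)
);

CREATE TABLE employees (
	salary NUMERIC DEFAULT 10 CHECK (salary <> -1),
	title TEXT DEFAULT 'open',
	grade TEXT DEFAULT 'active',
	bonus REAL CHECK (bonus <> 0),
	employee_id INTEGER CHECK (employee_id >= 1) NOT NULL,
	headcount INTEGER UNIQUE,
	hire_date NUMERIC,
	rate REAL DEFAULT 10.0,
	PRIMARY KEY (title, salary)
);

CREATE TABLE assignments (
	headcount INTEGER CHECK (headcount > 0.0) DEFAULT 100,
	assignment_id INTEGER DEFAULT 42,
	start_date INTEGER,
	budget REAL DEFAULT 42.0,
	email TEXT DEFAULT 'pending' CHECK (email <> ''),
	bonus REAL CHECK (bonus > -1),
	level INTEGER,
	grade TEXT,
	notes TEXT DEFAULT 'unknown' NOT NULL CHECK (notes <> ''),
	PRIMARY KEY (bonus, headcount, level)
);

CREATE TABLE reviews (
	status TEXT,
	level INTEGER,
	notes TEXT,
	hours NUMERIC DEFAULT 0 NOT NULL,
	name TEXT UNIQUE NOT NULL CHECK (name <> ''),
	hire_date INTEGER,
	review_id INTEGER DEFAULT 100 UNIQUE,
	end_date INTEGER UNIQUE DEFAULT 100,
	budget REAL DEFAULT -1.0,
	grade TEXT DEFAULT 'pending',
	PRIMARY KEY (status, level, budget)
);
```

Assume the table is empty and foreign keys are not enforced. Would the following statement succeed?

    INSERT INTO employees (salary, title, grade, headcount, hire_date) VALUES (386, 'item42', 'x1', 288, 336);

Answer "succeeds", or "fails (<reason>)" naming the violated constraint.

employee_id is omitted from the column list and has no DEFAULT, so it would receive NULL.
But employee_id is declared NOT NULL.

fails (NOT NULL on employee_id)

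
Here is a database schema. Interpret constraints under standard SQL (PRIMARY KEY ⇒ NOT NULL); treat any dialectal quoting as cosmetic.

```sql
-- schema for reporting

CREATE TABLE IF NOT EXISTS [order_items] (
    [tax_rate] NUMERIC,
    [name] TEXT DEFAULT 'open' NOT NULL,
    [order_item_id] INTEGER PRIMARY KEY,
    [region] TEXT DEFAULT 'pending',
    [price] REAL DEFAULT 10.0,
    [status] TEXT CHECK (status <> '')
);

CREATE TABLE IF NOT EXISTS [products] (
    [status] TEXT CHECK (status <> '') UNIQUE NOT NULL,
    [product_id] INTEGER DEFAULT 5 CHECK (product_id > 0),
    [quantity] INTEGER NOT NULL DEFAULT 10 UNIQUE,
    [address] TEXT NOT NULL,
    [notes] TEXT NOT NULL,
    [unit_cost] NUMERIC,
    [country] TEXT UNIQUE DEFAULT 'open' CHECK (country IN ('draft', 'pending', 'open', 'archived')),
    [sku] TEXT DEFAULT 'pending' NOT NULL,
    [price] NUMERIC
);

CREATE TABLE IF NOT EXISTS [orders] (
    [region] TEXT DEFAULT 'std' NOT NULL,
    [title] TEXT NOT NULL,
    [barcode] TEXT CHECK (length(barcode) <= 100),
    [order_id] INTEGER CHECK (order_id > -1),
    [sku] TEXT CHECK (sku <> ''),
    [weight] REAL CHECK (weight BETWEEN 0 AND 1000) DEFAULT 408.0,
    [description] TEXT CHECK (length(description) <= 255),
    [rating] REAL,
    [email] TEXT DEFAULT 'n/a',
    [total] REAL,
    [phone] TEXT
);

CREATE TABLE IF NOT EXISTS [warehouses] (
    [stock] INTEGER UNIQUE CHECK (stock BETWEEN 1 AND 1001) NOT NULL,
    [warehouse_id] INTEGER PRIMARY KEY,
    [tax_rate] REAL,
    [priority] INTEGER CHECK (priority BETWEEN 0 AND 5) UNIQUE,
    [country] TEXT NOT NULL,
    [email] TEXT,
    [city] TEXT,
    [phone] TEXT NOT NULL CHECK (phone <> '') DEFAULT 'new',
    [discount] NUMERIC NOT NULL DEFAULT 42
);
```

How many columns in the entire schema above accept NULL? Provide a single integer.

order_items: 4 nullable (tax_rate, region, price, status — PK (order_item_id) and explicit NOT NULL columns excluded).
products: 4 nullable (product_id, unit_cost, country, price — PK none and explicit NOT NULL columns excluded).
orders: 9 nullable (barcode, order_id, sku, weight, description, rating, email, total, phone — PK none and explicit NOT NULL columns excluded).
warehouses: 4 nullable (tax_rate, priority, email, city — PK (warehouse_id) and explicit NOT NULL columns excluded).
Total: 4 + 4 + 9 + 4 = 21.

21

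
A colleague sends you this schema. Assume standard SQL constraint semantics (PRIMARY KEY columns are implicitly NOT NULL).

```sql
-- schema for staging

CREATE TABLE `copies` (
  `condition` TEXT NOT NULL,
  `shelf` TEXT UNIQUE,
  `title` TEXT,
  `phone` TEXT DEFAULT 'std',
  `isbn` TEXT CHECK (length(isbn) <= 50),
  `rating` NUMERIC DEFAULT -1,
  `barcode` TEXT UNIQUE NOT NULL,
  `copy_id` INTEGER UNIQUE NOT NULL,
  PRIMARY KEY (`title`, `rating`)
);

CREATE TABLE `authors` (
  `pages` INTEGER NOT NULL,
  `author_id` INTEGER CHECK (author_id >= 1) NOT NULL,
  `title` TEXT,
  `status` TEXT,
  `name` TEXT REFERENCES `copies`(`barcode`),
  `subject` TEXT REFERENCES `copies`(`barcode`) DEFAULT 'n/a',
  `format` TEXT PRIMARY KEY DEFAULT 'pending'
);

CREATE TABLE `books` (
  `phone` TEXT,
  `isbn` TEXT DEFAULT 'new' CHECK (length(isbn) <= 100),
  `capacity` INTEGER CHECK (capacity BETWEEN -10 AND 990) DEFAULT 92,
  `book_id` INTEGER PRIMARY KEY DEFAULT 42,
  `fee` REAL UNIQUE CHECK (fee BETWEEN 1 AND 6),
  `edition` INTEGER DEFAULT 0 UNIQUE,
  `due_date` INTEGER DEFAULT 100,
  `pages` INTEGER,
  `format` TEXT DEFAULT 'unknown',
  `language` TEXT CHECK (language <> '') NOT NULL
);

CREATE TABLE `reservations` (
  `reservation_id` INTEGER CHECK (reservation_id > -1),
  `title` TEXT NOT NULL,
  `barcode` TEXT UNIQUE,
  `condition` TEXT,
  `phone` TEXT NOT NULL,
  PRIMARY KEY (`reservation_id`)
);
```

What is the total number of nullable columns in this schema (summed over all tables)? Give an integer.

copies: 3 nullable (shelf, phone, isbn — PK (title, rating) and explicit NOT NULL columns excluded).
authors: 4 nullable (title, status, name, subject — PK (format) and explicit NOT NULL columns excluded).
books: 8 nullable (phone, isbn, capacity, fee, edition, due_date, pages, format — PK (book_id) and explicit NOT NULL columns excluded).
reservations: 2 nullable (barcode, condition — PK (reservation_id) and explicit NOT NULL columns excluded).
Total: 3 + 4 + 8 + 2 = 17.

17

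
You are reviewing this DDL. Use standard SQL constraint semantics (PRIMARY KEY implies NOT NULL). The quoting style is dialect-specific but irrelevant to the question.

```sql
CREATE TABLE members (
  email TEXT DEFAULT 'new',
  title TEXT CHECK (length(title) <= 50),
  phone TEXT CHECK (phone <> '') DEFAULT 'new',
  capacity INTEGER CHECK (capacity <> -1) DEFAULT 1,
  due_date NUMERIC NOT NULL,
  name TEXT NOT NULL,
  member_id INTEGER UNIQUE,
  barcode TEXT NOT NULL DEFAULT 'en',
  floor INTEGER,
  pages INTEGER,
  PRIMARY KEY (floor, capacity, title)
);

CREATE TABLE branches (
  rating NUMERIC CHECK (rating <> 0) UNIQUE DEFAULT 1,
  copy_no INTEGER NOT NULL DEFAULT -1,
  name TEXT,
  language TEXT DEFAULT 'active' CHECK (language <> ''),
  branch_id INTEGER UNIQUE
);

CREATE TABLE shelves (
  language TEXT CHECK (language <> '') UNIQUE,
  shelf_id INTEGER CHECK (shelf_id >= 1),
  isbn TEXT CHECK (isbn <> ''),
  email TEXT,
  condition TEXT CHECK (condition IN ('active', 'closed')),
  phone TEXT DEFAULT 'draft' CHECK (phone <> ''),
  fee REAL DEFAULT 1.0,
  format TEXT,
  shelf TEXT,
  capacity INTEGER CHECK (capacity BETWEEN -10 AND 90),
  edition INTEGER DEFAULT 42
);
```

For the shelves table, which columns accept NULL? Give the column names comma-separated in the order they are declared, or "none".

- language: CHECK does not forbid NULL (a CHECK constraint passes when its expression is NULL) → nullable.
- shelf_id: CHECK does not forbid NULL (a CHECK constraint passes when its expression is NULL) → nullable.
- isbn: CHECK does not forbid NULL (a CHECK constraint passes when its expression is NULL) → nullable.
- email: no NOT NULL constraint applies → nullable.
- condition: CHECK does not forbid NULL (a CHECK constraint passes when its expression is NULL) → nullable.
- phone: CHECK does not forbid NULL (a CHECK constraint passes when its expression is NULL) → nullable.
- fee: DEFAULT only fills an omitted column; an explicit NULL is still allowed → nullable.
- format: no NOT NULL constraint applies → nullable.
- shelf: no NOT NULL constraint applies → nullable.
- capacity: CHECK does not forbid NULL (a CHECK constraint passes when its expression is NULL) → nullable.
- edition: DEFAULT only fills an omitted column; an explicit NULL is still allowed → nullable.

language, shelf_id, isbn, email, condition, phone, fee, format, shelf, capacity, edition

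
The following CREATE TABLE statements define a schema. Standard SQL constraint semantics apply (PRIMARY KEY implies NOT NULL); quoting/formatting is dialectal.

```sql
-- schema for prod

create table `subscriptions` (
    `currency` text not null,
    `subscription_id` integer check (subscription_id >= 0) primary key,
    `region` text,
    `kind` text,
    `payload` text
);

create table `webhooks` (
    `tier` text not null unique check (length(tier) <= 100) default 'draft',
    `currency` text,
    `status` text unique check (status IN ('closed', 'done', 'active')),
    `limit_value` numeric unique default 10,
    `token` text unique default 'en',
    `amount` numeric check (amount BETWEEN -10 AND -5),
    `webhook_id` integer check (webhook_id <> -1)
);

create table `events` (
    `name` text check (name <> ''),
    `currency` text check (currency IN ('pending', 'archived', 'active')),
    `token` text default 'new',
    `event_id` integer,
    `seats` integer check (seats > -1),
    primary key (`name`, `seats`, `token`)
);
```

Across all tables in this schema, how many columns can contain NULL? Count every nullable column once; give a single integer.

11

subscriptions: 3 nullable (region, kind, payload — PK (subscription_id) and explicit NOT NULL columns excluded).
webhooks: 6 nullable (currency, status, limit_value, token, amount, webhook_id — PK none and explicit NOT NULL columns excluded).
events: 2 nullable (currency, event_id — PK (name, seats, token) and explicit NOT NULL columns excluded).
Total: 3 + 6 + 2 = 11.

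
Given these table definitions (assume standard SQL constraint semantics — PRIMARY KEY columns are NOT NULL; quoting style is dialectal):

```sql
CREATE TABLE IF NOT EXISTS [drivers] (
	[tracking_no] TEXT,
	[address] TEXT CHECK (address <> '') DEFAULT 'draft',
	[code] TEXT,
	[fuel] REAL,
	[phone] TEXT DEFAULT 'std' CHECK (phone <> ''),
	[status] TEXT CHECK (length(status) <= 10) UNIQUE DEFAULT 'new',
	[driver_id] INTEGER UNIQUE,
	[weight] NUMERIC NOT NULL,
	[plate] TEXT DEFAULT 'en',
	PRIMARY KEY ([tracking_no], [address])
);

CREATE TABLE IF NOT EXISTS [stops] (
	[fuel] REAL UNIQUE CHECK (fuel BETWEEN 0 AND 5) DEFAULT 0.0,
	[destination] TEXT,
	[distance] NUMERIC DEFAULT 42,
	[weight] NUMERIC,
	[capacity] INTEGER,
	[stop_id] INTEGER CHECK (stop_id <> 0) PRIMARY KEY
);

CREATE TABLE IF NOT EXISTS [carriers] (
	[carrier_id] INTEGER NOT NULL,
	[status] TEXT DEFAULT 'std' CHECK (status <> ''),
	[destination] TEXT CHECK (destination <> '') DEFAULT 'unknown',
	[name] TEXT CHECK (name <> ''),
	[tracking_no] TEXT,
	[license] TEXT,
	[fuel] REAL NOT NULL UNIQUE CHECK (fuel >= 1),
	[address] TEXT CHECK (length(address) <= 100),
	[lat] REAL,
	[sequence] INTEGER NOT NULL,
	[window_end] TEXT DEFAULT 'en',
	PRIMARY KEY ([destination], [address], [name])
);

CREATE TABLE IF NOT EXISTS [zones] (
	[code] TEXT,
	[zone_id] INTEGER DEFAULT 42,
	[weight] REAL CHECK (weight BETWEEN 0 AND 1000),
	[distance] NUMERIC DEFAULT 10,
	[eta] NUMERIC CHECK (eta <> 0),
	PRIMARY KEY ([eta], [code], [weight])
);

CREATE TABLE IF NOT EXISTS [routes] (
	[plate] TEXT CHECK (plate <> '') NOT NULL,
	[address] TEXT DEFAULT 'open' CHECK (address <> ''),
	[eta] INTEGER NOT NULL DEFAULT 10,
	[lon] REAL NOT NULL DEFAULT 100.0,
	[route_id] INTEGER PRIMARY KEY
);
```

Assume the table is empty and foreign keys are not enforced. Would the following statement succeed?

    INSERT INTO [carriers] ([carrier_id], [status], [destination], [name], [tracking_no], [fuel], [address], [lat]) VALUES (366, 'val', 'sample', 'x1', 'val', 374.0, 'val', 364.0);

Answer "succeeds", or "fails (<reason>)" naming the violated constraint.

sequence is omitted from the column list and has no DEFAULT, so it would receive NULL.
But sequence is declared NOT NULL.

fails (NOT NULL on sequence)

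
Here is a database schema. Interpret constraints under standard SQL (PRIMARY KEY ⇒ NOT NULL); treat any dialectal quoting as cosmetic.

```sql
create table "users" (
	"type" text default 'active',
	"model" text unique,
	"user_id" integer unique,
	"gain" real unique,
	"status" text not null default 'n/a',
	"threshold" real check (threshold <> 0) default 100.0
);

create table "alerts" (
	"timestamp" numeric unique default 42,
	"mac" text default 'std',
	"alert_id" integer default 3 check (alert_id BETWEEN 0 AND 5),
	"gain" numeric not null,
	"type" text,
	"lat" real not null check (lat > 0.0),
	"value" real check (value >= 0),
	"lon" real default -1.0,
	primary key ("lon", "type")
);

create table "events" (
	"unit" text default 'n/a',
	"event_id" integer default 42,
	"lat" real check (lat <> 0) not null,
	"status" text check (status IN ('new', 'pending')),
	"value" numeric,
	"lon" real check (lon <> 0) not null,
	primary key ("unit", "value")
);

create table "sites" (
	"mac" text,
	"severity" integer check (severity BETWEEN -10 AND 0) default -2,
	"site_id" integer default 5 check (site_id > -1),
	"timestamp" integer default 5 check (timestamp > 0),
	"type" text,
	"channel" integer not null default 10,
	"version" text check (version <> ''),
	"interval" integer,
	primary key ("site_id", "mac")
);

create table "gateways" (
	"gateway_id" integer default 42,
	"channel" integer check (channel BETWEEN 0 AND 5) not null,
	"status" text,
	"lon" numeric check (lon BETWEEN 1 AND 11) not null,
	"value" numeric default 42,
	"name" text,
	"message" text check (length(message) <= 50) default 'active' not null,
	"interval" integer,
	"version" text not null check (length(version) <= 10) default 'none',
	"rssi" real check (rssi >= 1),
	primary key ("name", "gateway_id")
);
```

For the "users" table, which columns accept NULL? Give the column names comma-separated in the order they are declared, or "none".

type, model, user_id, gain, threshold

- type: DEFAULT only fills an omitted column; an explicit NULL is still allowed → nullable.
- model: UNIQUE does not imply NOT NULL → nullable.
- user_id: UNIQUE does not imply NOT NULL → nullable.
- gain: UNIQUE does not imply NOT NULL → nullable.
- status: declared NOT NULL → not nullable.
- threshold: CHECK does not forbid NULL (a CHECK constraint passes when its expression is NULL) → nullable.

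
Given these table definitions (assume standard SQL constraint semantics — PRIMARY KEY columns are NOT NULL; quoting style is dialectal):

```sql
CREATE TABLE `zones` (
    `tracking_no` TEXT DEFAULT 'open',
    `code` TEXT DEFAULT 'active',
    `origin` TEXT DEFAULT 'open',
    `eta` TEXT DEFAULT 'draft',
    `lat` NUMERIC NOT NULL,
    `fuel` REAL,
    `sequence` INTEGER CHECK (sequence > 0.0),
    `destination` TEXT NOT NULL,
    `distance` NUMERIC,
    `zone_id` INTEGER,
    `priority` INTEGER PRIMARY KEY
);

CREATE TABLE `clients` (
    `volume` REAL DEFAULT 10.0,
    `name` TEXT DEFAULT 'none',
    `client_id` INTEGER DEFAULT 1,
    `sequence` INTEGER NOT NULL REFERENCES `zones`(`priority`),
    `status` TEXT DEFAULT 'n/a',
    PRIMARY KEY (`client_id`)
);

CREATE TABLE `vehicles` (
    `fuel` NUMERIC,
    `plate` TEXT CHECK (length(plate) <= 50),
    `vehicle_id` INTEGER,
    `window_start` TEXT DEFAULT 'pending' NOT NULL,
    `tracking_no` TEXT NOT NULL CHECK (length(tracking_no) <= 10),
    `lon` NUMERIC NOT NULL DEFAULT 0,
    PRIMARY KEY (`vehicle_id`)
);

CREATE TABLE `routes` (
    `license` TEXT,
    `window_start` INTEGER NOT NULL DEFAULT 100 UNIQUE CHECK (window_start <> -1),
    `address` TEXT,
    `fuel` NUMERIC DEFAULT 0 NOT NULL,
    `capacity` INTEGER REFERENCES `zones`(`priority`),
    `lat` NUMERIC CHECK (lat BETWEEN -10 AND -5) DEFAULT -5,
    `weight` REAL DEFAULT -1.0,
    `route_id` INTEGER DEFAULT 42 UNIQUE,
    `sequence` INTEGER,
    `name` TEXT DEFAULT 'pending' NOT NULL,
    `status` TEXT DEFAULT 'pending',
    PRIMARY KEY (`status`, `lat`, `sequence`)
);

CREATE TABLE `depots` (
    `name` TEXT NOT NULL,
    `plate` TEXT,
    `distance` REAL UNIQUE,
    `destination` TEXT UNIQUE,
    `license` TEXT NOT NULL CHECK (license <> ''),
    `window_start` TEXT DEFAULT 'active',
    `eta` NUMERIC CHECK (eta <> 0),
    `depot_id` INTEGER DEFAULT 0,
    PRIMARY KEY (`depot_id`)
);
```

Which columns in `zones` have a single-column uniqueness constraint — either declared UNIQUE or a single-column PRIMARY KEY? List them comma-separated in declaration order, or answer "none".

priority

- tracking_no: no UNIQUE or single-column PK constraint.
- code: no UNIQUE or single-column PK constraint.
- origin: no UNIQUE or single-column PK constraint.
- eta: no UNIQUE or single-column PK constraint.
- lat: no UNIQUE or single-column PK constraint.
- fuel: no UNIQUE or single-column PK constraint.
- sequence: no UNIQUE or single-column PK constraint.
- destination: no UNIQUE or single-column PK constraint.
- distance: no UNIQUE or single-column PK constraint.
- zone_id: no UNIQUE or single-column PK constraint.
- priority: single-column PRIMARY KEY → unique.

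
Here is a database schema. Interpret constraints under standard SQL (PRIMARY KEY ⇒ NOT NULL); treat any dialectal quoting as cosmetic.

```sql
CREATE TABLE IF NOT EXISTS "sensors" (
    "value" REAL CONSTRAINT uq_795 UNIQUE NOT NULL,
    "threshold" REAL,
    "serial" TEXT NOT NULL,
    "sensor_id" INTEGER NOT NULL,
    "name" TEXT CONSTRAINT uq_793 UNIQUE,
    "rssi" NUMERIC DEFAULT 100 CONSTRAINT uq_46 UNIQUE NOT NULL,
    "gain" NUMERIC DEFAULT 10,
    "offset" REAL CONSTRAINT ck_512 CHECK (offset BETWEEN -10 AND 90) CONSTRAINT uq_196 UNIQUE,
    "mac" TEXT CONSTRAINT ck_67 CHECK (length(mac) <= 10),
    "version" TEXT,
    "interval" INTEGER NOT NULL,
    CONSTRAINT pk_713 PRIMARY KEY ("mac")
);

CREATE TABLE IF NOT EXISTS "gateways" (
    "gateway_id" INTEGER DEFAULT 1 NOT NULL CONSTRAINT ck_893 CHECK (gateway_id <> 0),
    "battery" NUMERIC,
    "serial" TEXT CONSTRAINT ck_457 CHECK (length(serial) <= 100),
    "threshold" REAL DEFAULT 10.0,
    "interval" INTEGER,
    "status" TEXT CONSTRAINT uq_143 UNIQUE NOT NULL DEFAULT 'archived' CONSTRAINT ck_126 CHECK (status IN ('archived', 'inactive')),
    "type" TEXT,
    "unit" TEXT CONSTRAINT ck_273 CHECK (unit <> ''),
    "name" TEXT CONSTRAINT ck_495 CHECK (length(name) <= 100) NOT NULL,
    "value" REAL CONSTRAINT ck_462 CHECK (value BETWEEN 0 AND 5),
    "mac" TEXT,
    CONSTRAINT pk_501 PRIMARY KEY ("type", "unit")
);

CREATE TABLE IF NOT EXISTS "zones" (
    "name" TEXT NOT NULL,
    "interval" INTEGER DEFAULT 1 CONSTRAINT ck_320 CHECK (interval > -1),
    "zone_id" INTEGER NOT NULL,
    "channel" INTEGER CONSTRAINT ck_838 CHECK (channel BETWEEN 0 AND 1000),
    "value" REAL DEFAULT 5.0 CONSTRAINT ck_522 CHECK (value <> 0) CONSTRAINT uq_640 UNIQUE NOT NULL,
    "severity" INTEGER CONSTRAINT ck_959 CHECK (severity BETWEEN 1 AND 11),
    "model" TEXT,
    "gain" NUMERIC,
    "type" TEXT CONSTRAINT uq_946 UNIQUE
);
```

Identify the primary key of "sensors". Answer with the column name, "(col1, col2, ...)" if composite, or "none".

mac is declared PRIMARY KEY as a table-level PRIMARY KEY clause.

mac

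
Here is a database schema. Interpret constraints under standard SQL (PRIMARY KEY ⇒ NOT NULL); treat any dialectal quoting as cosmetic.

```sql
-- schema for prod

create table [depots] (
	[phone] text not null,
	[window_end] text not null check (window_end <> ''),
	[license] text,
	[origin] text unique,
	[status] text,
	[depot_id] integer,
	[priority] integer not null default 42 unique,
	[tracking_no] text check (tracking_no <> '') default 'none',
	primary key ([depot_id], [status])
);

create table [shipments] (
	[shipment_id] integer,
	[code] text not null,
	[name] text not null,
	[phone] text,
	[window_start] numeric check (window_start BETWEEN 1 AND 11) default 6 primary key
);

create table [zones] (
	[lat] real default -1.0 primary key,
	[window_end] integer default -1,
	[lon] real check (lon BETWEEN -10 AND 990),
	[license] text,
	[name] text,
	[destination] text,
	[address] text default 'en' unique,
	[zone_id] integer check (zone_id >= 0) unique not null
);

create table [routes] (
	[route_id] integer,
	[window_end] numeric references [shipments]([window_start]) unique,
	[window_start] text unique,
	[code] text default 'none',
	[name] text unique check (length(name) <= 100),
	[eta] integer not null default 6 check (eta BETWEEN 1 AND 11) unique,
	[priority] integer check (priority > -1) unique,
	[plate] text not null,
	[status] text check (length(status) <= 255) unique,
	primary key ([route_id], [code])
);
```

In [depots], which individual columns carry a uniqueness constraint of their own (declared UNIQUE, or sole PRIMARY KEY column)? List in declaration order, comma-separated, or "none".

- phone: no UNIQUE or single-column PK constraint.
- window_end: no UNIQUE or single-column PK constraint.
- license: no UNIQUE or single-column PK constraint.
- origin: declared UNIQUE → unique.
- status: part of a composite PRIMARY KEY — only the tuple is unique, not this column on its own.
- depot_id: part of a composite PRIMARY KEY — only the tuple is unique, not this column on its own.
- priority: declared UNIQUE → unique.
- tracking_no: no UNIQUE or single-column PK constraint.

origin, priority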